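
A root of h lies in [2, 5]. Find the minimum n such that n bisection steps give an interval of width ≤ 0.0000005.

Width after n steps is 3/2^n. Need 2^n ≥ 3/0.0000005 = 6000000.
2^22 = 4194304 < 6000000 ≤ 2^23 = 8388608, so n = 23.

23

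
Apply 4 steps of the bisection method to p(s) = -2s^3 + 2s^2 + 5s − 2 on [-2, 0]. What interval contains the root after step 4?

s = -1 gives p = -3, negative; keep [-2, -1]
s = -1.5 gives p = 1.75, positive; keep [-1.5, -1]
s = -1.25 gives p = -1.21875, negative; keep [-1.5, -1.25]
s = -1.375 gives p = 0.1055, positive; keep [-1.375, -1.25]

[-1.375, -1.25]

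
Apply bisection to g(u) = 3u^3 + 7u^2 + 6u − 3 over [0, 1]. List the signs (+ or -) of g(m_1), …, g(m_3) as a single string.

u = 0.5 gives g = 2.125, positive; keep [0, 0.5]
u = 0.25 gives g = -1.015625, negative; keep [0.25, 0.5]
u = 0.375 gives g = 0.392578, positive; keep [0.25, 0.375]

+-+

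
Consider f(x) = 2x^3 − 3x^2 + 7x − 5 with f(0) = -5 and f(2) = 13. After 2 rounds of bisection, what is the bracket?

[0.5, 1]

m = 1, f(m) = 1 (+); new bracket [0, 1]
m = 0.5, f(m) = -2 (−); new bracket [0.5, 1]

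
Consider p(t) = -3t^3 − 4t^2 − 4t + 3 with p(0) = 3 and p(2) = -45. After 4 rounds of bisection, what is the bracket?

m = 1, p(m) = -8 (−); new bracket [0, 1]
m = 0.5, p(m) = -0.375 (−); new bracket [0, 0.5]
m = 0.25, p(m) = 1.703125 (+); new bracket [0.25, 0.5]
m = 0.375, p(m) = 0.7793 (+); new bracket [0.375, 0.5]

[0.375, 0.5]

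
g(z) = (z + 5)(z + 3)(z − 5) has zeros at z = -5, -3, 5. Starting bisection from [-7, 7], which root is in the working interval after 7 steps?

5

z = 0 gives g = -75, negative; keep [0, 7]
z = 3.5 gives g = -82.875, negative; keep [3.5, 7]
z = 5.25 gives g = 21.140625, positive; keep [3.5, 5.25]
z = 4.375 gives g = -43.2129, negative; keep [4.375, 5.25]
z = 4.8125 gives g = -14.3738, negative; keep [4.8125, 5.25]
z = 5.03125 gives g = 2.5176, positive; keep [4.8125, 5.03125]
z = 4.921875 gives g = -6.1406, negative; keep [4.921875, 5.03125]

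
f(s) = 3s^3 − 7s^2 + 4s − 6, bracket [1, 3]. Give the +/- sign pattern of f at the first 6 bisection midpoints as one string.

m = 2, f(m) = -2 (−); new bracket [2, 3]
m = 2.5, f(m) = 7.125 (+); new bracket [2, 2.5]
m = 2.25, f(m) = 1.734375 (+); new bracket [2, 2.25]
m = 2.125, f(m) = -0.3223 (−); new bracket [2.125, 2.25]
m = 2.1875, f(m) = 0.6565 (+); new bracket [2.125, 2.1875]
m = 2.15625, f(m) = 0.155 (+); new bracket [2.125, 2.15625]

-++-++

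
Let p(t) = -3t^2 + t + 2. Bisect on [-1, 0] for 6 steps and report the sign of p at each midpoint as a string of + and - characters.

+-+-+-

p(-0.5) = 0.75 > 0, so the root lies in [-1, -0.5]
p(-0.75) = -0.4375 < 0, so the root lies in [-0.75, -0.5]
p(-0.625) = 0.203125 > 0, so the root lies in [-0.75, -0.625]
p(-0.6875) = -0.1055 < 0, so the root lies in [-0.6875, -0.625]
p(-0.65625) = 0.0518 > 0, so the root lies in [-0.6875, -0.65625]
p(-0.671875) = -0.0261 < 0, so the root lies in [-0.671875, -0.65625]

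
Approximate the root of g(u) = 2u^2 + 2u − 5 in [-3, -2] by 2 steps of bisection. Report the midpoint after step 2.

-2.25

g(-2.5) = 2.5 > 0, so the root lies in [-2.5, -2]
g(-2.25) = 0.625 > 0, so the root lies in [-2.25, -2]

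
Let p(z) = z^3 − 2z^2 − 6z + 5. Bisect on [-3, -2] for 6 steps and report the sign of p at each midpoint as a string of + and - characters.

---+--

z = -2.5 gives p = -8.125, negative; keep [-2.5, -2]
z = -2.25 gives p = -3.015625, negative; keep [-2.25, -2]
z = -2.125 gives p = -0.876953, negative; keep [-2.125, -2]
z = -2.0625 gives p = 0.0935, positive; keep [-2.125, -2.0625]
z = -2.09375 gives p = -0.3836, negative; keep [-2.09375, -2.0625]
z = -2.078125 gives p = -0.1431, negative; keep [-2.078125, -2.0625]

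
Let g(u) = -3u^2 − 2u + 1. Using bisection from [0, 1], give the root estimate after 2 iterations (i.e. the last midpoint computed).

0.25

midpoint 0.5: g = -0.75 < 0 → [0, 0.5]
midpoint 0.25: g = 0.3125 > 0 → [0.25, 0.5]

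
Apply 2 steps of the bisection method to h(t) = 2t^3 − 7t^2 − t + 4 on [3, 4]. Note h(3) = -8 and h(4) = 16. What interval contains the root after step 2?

m = 3.5, h(m) = 0.5 (+); new bracket [3, 3.5]
m = 3.25, h(m) = -4.53125 (−); new bracket [3.25, 3.5]

[3.25, 3.5]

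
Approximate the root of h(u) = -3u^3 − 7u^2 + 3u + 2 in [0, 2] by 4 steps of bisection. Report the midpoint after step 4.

0.625

m = 1, h(m) = -5 (−); new bracket [0, 1]
m = 0.5, h(m) = 1.375 (+); new bracket [0.5, 1]
m = 0.75, h(m) = -0.953125 (−); new bracket [0.5, 0.75]
m = 0.625, h(m) = 0.4082 (+); new bracket [0.625, 0.75]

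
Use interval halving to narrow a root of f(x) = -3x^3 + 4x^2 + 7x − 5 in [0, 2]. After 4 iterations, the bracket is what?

[0.5, 0.625]

x = 1 gives f = 3, positive; keep [0, 1]
x = 0.5 gives f = -0.875, negative; keep [0.5, 1]
x = 0.75 gives f = 1.234375, positive; keep [0.5, 0.75]
x = 0.625 gives f = 0.2051, positive; keep [0.5, 0.625]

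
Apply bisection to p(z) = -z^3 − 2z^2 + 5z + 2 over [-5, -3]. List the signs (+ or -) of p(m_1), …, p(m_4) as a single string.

++-+

midpoint -4: p = 14 > 0 → [-4, -3]
midpoint -3.5: p = 2.875 > 0 → [-3.5, -3]
midpoint -3.25: p = -1.046875 < 0 → [-3.5, -3.25]
midpoint -3.375: p = 0.7871 > 0 → [-3.375, -3.25]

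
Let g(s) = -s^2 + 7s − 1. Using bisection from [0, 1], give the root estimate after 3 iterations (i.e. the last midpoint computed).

0.125

m = 0.5, g(m) = 2.25 (+); new bracket [0, 0.5]
m = 0.25, g(m) = 0.6875 (+); new bracket [0, 0.25]
m = 0.125, g(m) = -0.140625 (−); new bracket [0.125, 0.25]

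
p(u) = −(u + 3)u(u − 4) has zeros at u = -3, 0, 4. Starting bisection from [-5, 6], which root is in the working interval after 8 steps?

midpoint 0.5: p = 6.125 > 0 → [0.5, 6]
midpoint 3.25: p = 15.234375 > 0 → [3.25, 6]
midpoint 4.625: p = -22.041016 < 0 → [3.25, 4.625]
midpoint 3.9375: p = 1.7073 > 0 → [3.9375, 4.625]
midpoint 4.28125: p = -8.7674 < 0 → [3.9375, 4.28125]
midpoint 4.109375: p = -3.1954 < 0 → [3.9375, 4.109375]
midpoint 4.0234375: p = -0.6623 < 0 → [3.9375, 4.0234375]
midpoint 3.98046875: p = 0.5427 > 0 → [3.98046875, 4.0234375]

4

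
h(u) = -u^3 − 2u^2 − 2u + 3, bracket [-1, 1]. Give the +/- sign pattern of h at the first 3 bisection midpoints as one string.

m = 0, h(m) = 3 (+); new bracket [0, 1]
m = 0.5, h(m) = 1.375 (+); new bracket [0.5, 1]
m = 0.75, h(m) = -0.046875 (−); new bracket [0.5, 0.75]

++-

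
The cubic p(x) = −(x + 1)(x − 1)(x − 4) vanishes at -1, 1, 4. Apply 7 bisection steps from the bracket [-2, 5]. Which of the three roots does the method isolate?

m = 1.5, p(m) = 3.125 (+); new bracket [1.5, 5]
m = 3.25, p(m) = 7.171875 (+); new bracket [3.25, 5]
m = 4.125, p(m) = -2.001953 (−); new bracket [3.25, 4.125]
m = 3.6875, p(m) = 3.9368 (+); new bracket [3.6875, 4.125]
m = 3.90625, p(m) = 1.3368 (+); new bracket [3.90625, 4.125]
m = 4.015625, p(m) = -0.2363 (−); new bracket [3.90625, 4.015625]
m = 3.9609375, p(m) = 0.5738 (+); new bracket [3.9609375, 4.015625]

4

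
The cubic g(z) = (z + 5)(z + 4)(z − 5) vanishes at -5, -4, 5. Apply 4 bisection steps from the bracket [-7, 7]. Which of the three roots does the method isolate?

g(0) = -100 < 0, so the root lies in [0, 7]
g(3.5) = -95.625 < 0, so the root lies in [3.5, 7]
g(5.25) = 23.703125 > 0, so the root lies in [3.5, 5.25]
g(4.375) = -49.0723 < 0, so the root lies in [4.375, 5.25]

5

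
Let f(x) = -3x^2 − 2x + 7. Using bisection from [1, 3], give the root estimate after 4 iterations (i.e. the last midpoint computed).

1.125

x = 2 gives f = -9, negative; keep [1, 2]
x = 1.5 gives f = -2.75, negative; keep [1, 1.5]
x = 1.25 gives f = -0.1875, negative; keep [1, 1.25]
x = 1.125 gives f = 0.9531, positive; keep [1.125, 1.25]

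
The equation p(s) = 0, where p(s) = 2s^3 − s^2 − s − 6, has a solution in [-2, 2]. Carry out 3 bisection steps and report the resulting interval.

[1.5, 2]

p(0) = -6 < 0, so the root lies in [0, 2]
p(1) = -6 < 0, so the root lies in [1, 2]
p(1.5) = -3 < 0, so the root lies in [1.5, 2]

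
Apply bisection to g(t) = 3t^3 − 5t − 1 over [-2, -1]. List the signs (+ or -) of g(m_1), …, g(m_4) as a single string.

g(-1.5) = -3.625 < 0, so the root lies in [-1.5, -1]
g(-1.25) = -0.609375 < 0, so the root lies in [-1.25, -1]
g(-1.125) = 0.353516 > 0, so the root lies in [-1.25, -1.125]
g(-1.1875) = -0.0862 < 0, so the root lies in [-1.1875, -1.125]

--+-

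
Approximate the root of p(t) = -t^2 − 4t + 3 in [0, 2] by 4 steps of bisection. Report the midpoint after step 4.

0.625

midpoint 1: p = -2 < 0 → [0, 1]
midpoint 0.5: p = 0.75 > 0 → [0.5, 1]
midpoint 0.75: p = -0.5625 < 0 → [0.5, 0.75]
midpoint 0.625: p = 0.1094 > 0 → [0.625, 0.75]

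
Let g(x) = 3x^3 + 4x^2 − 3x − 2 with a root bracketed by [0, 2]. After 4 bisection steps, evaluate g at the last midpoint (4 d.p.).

0.4473

g(1) = 2 > 0, so the root lies in [0, 1]
g(0.5) = -2.125 < 0, so the root lies in [0.5, 1]
g(0.75) = -0.734375 < 0, so the root lies in [0.75, 1]
g(0.875) = 0.4473 > 0, so the root lies in [0.75, 0.875]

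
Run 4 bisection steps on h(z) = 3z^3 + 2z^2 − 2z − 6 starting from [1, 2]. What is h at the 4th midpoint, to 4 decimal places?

-0.5310

z = 1.5 gives h = 5.625, positive; keep [1, 1.5]
z = 1.25 gives h = 0.484375, positive; keep [1, 1.25]
z = 1.125 gives h = -1.447266, negative; keep [1.125, 1.25]
z = 1.1875 gives h = -0.531, negative; keep [1.1875, 1.25]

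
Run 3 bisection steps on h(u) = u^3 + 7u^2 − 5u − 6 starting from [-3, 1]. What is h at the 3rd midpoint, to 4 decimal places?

midpoint -1: h = 5 > 0 → [-1, 1]
midpoint 0: h = -6 < 0 → [-1, 0]
midpoint -0.5: h = -1.875 < 0 → [-1, -0.5]

-1.8750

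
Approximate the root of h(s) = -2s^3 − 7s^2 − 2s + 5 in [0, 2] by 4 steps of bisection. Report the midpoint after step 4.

m = 1, h(m) = -6 (−); new bracket [0, 1]
m = 0.5, h(m) = 2 (+); new bracket [0.5, 1]
m = 0.75, h(m) = -1.28125 (−); new bracket [0.5, 0.75]
m = 0.625, h(m) = 0.5273 (+); new bracket [0.625, 0.75]

0.625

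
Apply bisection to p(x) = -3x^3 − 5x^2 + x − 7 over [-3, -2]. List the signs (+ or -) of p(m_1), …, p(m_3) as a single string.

+-+

m = -2.5, p(m) = 6.125 (+); new bracket [-2.5, -2]
m = -2.25, p(m) = -0.390625 (−); new bracket [-2.5, -2.25]
m = -2.375, p(m) = 2.611328 (+); new bracket [-2.375, -2.25]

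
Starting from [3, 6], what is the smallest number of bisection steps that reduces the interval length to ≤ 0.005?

10

Width after n steps is 3/2^n. Need 2^n ≥ 3/0.005 = 600.
2^9 = 512 < 600 ≤ 2^10 = 1024, so n = 10.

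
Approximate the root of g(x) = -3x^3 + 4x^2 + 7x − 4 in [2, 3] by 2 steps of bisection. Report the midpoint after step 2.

2.25

midpoint 2.5: g = -8.375 < 0 → [2, 2.5]
midpoint 2.25: g = -2.171875 < 0 → [2, 2.25]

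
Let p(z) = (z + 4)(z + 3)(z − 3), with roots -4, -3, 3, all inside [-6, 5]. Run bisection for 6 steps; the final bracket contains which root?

z = -0.5 gives p = -30.625, negative; keep [-0.5, 5]
z = 2.25 gives p = -24.609375, negative; keep [2.25, 5]
z = 3.625 gives p = 31.572266, positive; keep [2.25, 3.625]
z = 2.9375 gives p = -2.5745, negative; keep [2.9375, 3.625]
z = 3.28125 gives p = 12.8631, positive; keep [2.9375, 3.28125]
z = 3.109375 gives p = 4.7506, positive; keep [2.9375, 3.109375]

3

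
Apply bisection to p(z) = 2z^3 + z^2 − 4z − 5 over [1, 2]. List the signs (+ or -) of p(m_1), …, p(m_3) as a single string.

-+-

p(1.5) = -2 < 0, so the root lies in [1.5, 2]
p(1.75) = 1.78125 > 0, so the root lies in [1.5, 1.75]
p(1.625) = -0.277344 < 0, so the root lies in [1.625, 1.75]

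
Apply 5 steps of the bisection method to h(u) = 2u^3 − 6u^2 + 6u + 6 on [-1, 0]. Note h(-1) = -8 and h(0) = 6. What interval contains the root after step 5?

[-0.59375, -0.5625]

h(-0.5) = 1.25 > 0, so the root lies in [-1, -0.5]
h(-0.75) = -2.71875 < 0, so the root lies in [-0.75, -0.5]
h(-0.625) = -0.582031 < 0, so the root lies in [-0.625, -0.5]
h(-0.5625) = 0.3706 > 0, so the root lies in [-0.625, -0.5625]
h(-0.59375) = -0.0964 < 0, so the root lies in [-0.59375, -0.5625]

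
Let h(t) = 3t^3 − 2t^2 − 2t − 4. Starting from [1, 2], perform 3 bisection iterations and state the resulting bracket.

midpoint 1.5: h = -1.375 < 0 → [1.5, 2]
midpoint 1.75: h = 2.453125 > 0 → [1.5, 1.75]
midpoint 1.625: h = 0.341797 > 0 → [1.5, 1.625]

[1.5, 1.625]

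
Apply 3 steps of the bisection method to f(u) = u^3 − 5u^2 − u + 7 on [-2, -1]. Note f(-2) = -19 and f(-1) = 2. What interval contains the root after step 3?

[-1.25, -1.125]

f(-1.5) = -6.125 < 0, so the root lies in [-1.5, -1]
f(-1.25) = -1.515625 < 0, so the root lies in [-1.25, -1]
f(-1.125) = 0.373047 > 0, so the root lies in [-1.25, -1.125]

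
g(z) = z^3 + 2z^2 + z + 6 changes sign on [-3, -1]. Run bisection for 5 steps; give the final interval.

midpoint -2: g = 4 > 0 → [-3, -2]
midpoint -2.5: g = 0.375 > 0 → [-3, -2.5]
midpoint -2.75: g = -2.421875 < 0 → [-2.75, -2.5]
midpoint -2.625: g = -0.9316 < 0 → [-2.625, -2.5]
midpoint -2.5625: g = -0.2561 < 0 → [-2.5625, -2.5]

[-2.5625, -2.5]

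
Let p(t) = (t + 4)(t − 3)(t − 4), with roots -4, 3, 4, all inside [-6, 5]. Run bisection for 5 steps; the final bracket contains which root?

t = -0.5 gives p = 55.125, positive; keep [-6, -0.5]
t = -3.25 gives p = 33.984375, positive; keep [-6, -3.25]
t = -4.625 gives p = -41.103516, negative; keep [-4.625, -3.25]
t = -3.9375 gives p = 3.4417, positive; keep [-4.625, -3.9375]
t = -4.28125 gives p = -16.9588, negative; keep [-4.28125, -3.9375]

-4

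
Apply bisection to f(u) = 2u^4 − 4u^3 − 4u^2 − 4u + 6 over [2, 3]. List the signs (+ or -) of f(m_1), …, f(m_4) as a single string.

--+-

f(2.5) = -13.375 < 0, so the root lies in [2.5, 3]
f(2.75) = -4.054688 < 0, so the root lies in [2.75, 3]
f(2.875) = 3.023926 > 0, so the root lies in [2.75, 2.875]
f(2.8125) = -0.7387 < 0, so the root lies in [2.8125, 2.875]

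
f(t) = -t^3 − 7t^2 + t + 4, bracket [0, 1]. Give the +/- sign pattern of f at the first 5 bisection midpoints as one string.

t = 0.5 gives f = 2.625, positive; keep [0.5, 1]
t = 0.75 gives f = 0.390625, positive; keep [0.75, 1]
t = 0.875 gives f = -1.154297, negative; keep [0.75, 0.875]
t = 0.8125 gives f = -0.345, negative; keep [0.75, 0.8125]
t = 0.78125 gives f = 0.032, positive; keep [0.78125, 0.8125]

++--+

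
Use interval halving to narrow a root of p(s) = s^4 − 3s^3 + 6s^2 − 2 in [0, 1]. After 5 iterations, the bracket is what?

[0.65625, 0.6875]

p(0.5) = -0.8125 < 0, so the root lies in [0.5, 1]
p(0.75) = 0.425781 > 0, so the root lies in [0.5, 0.75]
p(0.625) = -0.236084 < 0, so the root lies in [0.625, 0.75]
p(0.6875) = 0.0845 > 0, so the root lies in [0.625, 0.6875]
p(0.65625) = -0.0784 < 0, so the root lies in [0.65625, 0.6875]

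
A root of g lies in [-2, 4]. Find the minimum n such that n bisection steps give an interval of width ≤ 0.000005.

21

Width after n steps is 6/2^n. Need 2^n ≥ 6/0.000005 = 1200000.
2^20 = 1048576 < 1200000 ≤ 2^21 = 2097152, so n = 21.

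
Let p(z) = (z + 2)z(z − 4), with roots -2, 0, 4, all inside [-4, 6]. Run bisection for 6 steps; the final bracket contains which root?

m = 1, p(m) = -9 (−); new bracket [1, 6]
m = 3.5, p(m) = -9.625 (−); new bracket [3.5, 6]
m = 4.75, p(m) = 24.046875 (+); new bracket [3.5, 4.75]
m = 4.125, p(m) = 3.1582 (+); new bracket [3.5, 4.125]
m = 3.8125, p(m) = -4.155 (−); new bracket [3.8125, 4.125]
m = 3.96875, p(m) = -0.7403 (−); new bracket [3.96875, 4.125]

4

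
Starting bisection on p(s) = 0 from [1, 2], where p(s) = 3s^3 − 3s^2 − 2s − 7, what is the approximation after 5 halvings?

1.96875

p(1.5) = -6.625 < 0, so the root lies in [1.5, 2]
p(1.75) = -3.609375 < 0, so the root lies in [1.75, 2]
p(1.875) = -1.521484 < 0, so the root lies in [1.875, 2]
p(1.9375) = -0.3171 < 0, so the root lies in [1.9375, 2]
p(1.96875) = 0.3271 > 0, so the root lies in [1.9375, 1.96875]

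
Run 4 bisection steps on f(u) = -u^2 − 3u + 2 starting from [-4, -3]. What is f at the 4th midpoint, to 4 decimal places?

u = -3.5 gives f = 0.25, positive; keep [-4, -3.5]
u = -3.75 gives f = -0.8125, negative; keep [-3.75, -3.5]
u = -3.625 gives f = -0.265625, negative; keep [-3.625, -3.5]
u = -3.5625 gives f = -0.0039, negative; keep [-3.5625, -3.5]

-0.0039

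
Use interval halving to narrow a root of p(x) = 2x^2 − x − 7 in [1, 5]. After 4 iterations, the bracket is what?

[2, 2.25]

midpoint 3: p = 8 > 0 → [1, 3]
midpoint 2: p = -1 < 0 → [2, 3]
midpoint 2.5: p = 3 > 0 → [2, 2.5]
midpoint 2.25: p = 0.875 > 0 → [2, 2.25]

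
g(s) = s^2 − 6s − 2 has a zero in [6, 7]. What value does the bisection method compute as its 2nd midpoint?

6.25

g(6.5) = 1.25 > 0, so the root lies in [6, 6.5]
g(6.25) = -0.4375 < 0, so the root lies in [6.25, 6.5]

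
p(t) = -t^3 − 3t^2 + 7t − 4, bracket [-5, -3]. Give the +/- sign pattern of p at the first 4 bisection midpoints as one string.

m = -4, p(m) = -16 (−); new bracket [-5, -4]
m = -4.5, p(m) = -5.125 (−); new bracket [-5, -4.5]
m = -4.75, p(m) = 2.234375 (+); new bracket [-4.75, -4.5]
m = -4.625, p(m) = -1.6152 (−); new bracket [-4.75, -4.625]

--+-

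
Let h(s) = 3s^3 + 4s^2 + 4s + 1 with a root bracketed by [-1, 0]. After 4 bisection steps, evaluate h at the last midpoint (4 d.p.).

m = -0.5, h(m) = -0.375 (−); new bracket [-0.5, 0]
m = -0.25, h(m) = 0.203125 (+); new bracket [-0.5, -0.25]
m = -0.375, h(m) = -0.095703 (−); new bracket [-0.375, -0.25]
m = -0.3125, h(m) = 0.0491 (+); new bracket [-0.375, -0.3125]

0.0491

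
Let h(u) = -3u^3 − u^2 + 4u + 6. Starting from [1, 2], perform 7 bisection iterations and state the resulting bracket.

[1.4765625, 1.484375]

u = 1.5 gives h = -0.375, negative; keep [1, 1.5]
u = 1.25 gives h = 3.578125, positive; keep [1.25, 1.5]
u = 1.375 gives h = 1.810547, positive; keep [1.375, 1.5]
u = 1.4375 gives h = 0.7722, positive; keep [1.4375, 1.5]
u = 1.46875 gives h = 0.2125, positive; keep [1.46875, 1.5]
u = 1.484375 gives h = -0.0777, negative; keep [1.46875, 1.484375]
u = 1.4765625 gives h = 0.0682, positive; keep [1.4765625, 1.484375]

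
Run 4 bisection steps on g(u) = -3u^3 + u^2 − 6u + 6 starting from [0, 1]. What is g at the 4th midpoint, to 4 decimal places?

midpoint 0.5: g = 2.875 > 0 → [0.5, 1]
midpoint 0.75: g = 0.796875 > 0 → [0.75, 1]
midpoint 0.875: g = -0.494141 < 0 → [0.75, 0.875]
midpoint 0.8125: g = 0.176 > 0 → [0.8125, 0.875]

0.1760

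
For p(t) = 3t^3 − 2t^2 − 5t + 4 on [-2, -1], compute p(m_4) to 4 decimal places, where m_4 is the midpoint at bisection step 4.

midpoint -1.5: p = -3.125 < 0 → [-1.5, -1]
midpoint -1.25: p = 1.265625 > 0 → [-1.5, -1.25]
midpoint -1.375: p = -0.705078 < 0 → [-1.375, -1.25]
midpoint -1.3125: p = 0.3342 > 0 → [-1.375, -1.3125]

0.3342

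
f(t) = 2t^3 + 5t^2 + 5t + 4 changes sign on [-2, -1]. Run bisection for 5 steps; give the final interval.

m = -1.5, f(m) = 1 (+); new bracket [-2, -1.5]
m = -1.75, f(m) = -0.15625 (−); new bracket [-1.75, -1.5]
m = -1.625, f(m) = 0.496094 (+); new bracket [-1.75, -1.625]
m = -1.6875, f(m) = 0.1899 (+); new bracket [-1.75, -1.6875]
m = -1.71875, f(m) = 0.022 (+); new bracket [-1.75, -1.71875]

[-1.75, -1.71875]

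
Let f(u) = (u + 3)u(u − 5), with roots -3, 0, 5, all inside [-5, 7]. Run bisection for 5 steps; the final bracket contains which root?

5

midpoint 1: f = -16 < 0 → [1, 7]
midpoint 4: f = -28 < 0 → [4, 7]
midpoint 5.5: f = 23.375 > 0 → [4, 5.5]
midpoint 4.75: f = -9.2031 < 0 → [4.75, 5.5]
midpoint 5.125: f = 5.2051 > 0 → [4.75, 5.125]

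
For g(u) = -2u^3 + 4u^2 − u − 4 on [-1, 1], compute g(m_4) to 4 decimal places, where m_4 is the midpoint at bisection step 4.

g(0) = -4 < 0, so the root lies in [-1, 0]
g(-0.5) = -2.25 < 0, so the root lies in [-1, -0.5]
g(-0.75) = -0.15625 < 0, so the root lies in [-1, -0.75]
g(-0.875) = 1.2773 > 0, so the root lies in [-0.875, -0.75]

1.2773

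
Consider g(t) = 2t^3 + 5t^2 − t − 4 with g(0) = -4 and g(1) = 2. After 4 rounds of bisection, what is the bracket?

[0.8125, 0.875]

midpoint 0.5: g = -3 < 0 → [0.5, 1]
midpoint 0.75: g = -1.09375 < 0 → [0.75, 1]
midpoint 0.875: g = 0.292969 > 0 → [0.75, 0.875]
midpoint 0.8125: g = -0.439 < 0 → [0.8125, 0.875]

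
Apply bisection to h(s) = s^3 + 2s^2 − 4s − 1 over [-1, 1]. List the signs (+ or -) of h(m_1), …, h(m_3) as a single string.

s = 0 gives h = -1, negative; keep [-1, 0]
s = -0.5 gives h = 1.375, positive; keep [-0.5, 0]
s = -0.25 gives h = 0.109375, positive; keep [-0.25, 0]

-++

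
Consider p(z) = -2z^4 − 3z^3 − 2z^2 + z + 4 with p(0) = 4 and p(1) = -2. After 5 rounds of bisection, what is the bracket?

[0.875, 0.90625]

midpoint 0.5: p = 3.5 > 0 → [0.5, 1]
midpoint 0.75: p = 1.726562 > 0 → [0.75, 1]
midpoint 0.875: p = 0.161621 > 0 → [0.875, 1]
midpoint 0.9375: p = -0.8372 < 0 → [0.875, 0.9375]
midpoint 0.90625: p = -0.3182 < 0 → [0.875, 0.90625]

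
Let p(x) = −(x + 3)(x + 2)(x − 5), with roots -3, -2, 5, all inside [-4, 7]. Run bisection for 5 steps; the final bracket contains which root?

m = 1.5, p(m) = 55.125 (+); new bracket [1.5, 7]
m = 4.25, p(m) = 33.984375 (+); new bracket [4.25, 7]
m = 5.625, p(m) = -41.103516 (−); new bracket [4.25, 5.625]
m = 4.9375, p(m) = 3.4417 (+); new bracket [4.9375, 5.625]
m = 5.28125, p(m) = -16.9588 (−); new bracket [4.9375, 5.28125]

5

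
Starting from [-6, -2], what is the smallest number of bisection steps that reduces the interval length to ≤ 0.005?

10

Width after n steps is 4/2^n. Need 2^n ≥ 4/0.005 = 800.
2^9 = 512 < 800 ≤ 2^10 = 1024, so n = 10.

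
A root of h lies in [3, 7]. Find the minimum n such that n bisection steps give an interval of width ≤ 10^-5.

19

Width after n steps is 4/2^n. Need 2^n ≥ 4/10^-5 = 400000.
2^18 = 262144 < 400000 ≤ 2^19 = 524288, so n = 19.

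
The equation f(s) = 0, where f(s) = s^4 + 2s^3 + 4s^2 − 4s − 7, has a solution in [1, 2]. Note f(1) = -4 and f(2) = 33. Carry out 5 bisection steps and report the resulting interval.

[1.21875, 1.25]

f(1.5) = 7.8125 > 0, so the root lies in [1, 1.5]
f(1.25) = 0.597656 > 0, so the root lies in [1, 1.25]
f(1.125) = -1.988037 < 0, so the root lies in [1.125, 1.25]
f(1.1875) = -0.7717 < 0, so the root lies in [1.1875, 1.25]
f(1.21875) = -0.1068 < 0, so the root lies in [1.21875, 1.25]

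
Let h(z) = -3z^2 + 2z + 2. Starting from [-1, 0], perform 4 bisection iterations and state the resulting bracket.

h(-0.5) = 0.25 > 0, so the root lies in [-1, -0.5]
h(-0.75) = -1.1875 < 0, so the root lies in [-0.75, -0.5]
h(-0.625) = -0.421875 < 0, so the root lies in [-0.625, -0.5]
h(-0.5625) = -0.0742 < 0, so the root lies in [-0.5625, -0.5]

[-0.5625, -0.5]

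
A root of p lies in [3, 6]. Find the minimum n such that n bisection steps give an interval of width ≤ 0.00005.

Width after n steps is 3/2^n. Need 2^n ≥ 3/0.00005 = 60000.
2^15 = 32768 < 60000 ≤ 2^16 = 65536, so n = 16.

16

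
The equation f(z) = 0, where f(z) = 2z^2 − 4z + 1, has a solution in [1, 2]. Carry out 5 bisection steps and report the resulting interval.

z = 1.5 gives f = -0.5, negative; keep [1.5, 2]
z = 1.75 gives f = 0.125, positive; keep [1.5, 1.75]
z = 1.625 gives f = -0.21875, negative; keep [1.625, 1.75]
z = 1.6875 gives f = -0.0547, negative; keep [1.6875, 1.75]
z = 1.71875 gives f = 0.0332, positive; keep [1.6875, 1.71875]

[1.6875, 1.71875]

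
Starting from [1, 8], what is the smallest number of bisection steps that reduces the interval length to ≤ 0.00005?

Width after n steps is 7/2^n. Need 2^n ≥ 7/0.00005 = 140000.
2^17 = 131072 < 140000 ≤ 2^18 = 262144, so n = 18.

18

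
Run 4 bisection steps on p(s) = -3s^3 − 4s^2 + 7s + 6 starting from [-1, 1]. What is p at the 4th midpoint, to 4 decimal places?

p(0) = 6 > 0, so the root lies in [-1, 0]
p(-0.5) = 1.875 > 0, so the root lies in [-1, -0.5]
p(-0.75) = -0.234375 < 0, so the root lies in [-0.75, -0.5]
p(-0.625) = 0.7949 > 0, so the root lies in [-0.75, -0.625]

0.7949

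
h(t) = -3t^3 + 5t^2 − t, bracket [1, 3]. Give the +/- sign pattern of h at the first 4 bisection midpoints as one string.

--++

midpoint 2: h = -6 < 0 → [1, 2]
midpoint 1.5: h = -0.375 < 0 → [1, 1.5]
midpoint 1.25: h = 0.703125 > 0 → [1.25, 1.5]
midpoint 1.375: h = 0.2793 > 0 → [1.375, 1.5]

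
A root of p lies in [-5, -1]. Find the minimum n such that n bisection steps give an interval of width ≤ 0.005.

Width after n steps is 4/2^n. Need 2^n ≥ 4/0.005 = 800.
2^9 = 512 < 800 ≤ 2^10 = 1024, so n = 10.

10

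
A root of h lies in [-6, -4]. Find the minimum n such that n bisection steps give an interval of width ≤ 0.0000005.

22

Width after n steps is 2/2^n. Need 2^n ≥ 2/0.0000005 = 4000000.
2^21 = 2097152 < 4000000 ≤ 2^22 = 4194304, so n = 22.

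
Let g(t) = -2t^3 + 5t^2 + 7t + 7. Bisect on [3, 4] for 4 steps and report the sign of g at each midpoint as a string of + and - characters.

+-++

midpoint 3.5: g = 7 > 0 → [3.5, 4]
midpoint 3.75: g = -1.90625 < 0 → [3.5, 3.75]
midpoint 3.625: g = 2.808594 > 0 → [3.625, 3.75]
midpoint 3.6875: g = 0.5181 > 0 → [3.6875, 3.75]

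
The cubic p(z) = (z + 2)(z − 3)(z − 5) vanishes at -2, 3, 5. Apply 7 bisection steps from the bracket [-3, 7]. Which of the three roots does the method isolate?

-2

midpoint 2: p = 12 > 0 → [-3, 2]
midpoint -0.5: p = 28.875 > 0 → [-3, -0.5]
midpoint -1.75: p = 8.015625 > 0 → [-3, -1.75]
midpoint -2.375: p = -14.8652 < 0 → [-2.375, -1.75]
midpoint -2.0625: p = -2.2346 < 0 → [-2.0625, -1.75]
midpoint -1.90625: p = 3.1766 > 0 → [-2.0625, -1.90625]
midpoint -1.984375: p = 0.5439 > 0 → [-2.0625, -1.984375]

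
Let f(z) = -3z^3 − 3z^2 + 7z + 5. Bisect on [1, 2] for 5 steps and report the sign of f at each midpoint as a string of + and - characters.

-++-+

f(1.5) = -1.375 < 0, so the root lies in [1, 1.5]
f(1.25) = 3.203125 > 0, so the root lies in [1.25, 1.5]
f(1.375) = 1.154297 > 0, so the root lies in [1.375, 1.5]
f(1.4375) = -0.0481 < 0, so the root lies in [1.375, 1.4375]
f(1.40625) = 0.5684 > 0, so the root lies in [1.40625, 1.4375]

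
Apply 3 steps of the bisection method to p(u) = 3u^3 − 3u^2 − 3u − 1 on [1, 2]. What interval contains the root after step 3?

[1.625, 1.75]

m = 1.5, p(m) = -2.125 (−); new bracket [1.5, 2]
m = 1.75, p(m) = 0.640625 (+); new bracket [1.5, 1.75]
m = 1.625, p(m) = -0.923828 (−); new bracket [1.625, 1.75]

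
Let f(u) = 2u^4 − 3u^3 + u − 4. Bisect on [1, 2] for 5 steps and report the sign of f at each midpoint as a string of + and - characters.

midpoint 1.5: f = -2.5 < 0 → [1.5, 2]
midpoint 1.75: f = 0.429688 > 0 → [1.5, 1.75]
midpoint 1.625: f = -1.302246 < 0 → [1.625, 1.75]
midpoint 1.6875: f = -0.5105 < 0 → [1.6875, 1.75]
midpoint 1.71875: f = -0.0599 < 0 → [1.71875, 1.75]

-+---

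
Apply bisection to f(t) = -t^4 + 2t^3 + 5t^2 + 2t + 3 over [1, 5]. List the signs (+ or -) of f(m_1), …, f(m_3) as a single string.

f(3) = 27 > 0, so the root lies in [3, 5]
f(4) = -37 < 0, so the root lies in [3, 4]
f(3.5) = 6.9375 > 0, so the root lies in [3.5, 4]

+-+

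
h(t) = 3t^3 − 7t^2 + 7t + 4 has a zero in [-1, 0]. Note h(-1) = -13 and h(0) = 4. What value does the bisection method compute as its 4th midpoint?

t = -0.5 gives h = -1.625, negative; keep [-0.5, 0]
t = -0.25 gives h = 1.765625, positive; keep [-0.5, -0.25]
t = -0.375 gives h = 0.232422, positive; keep [-0.5, -0.375]
t = -0.4375 gives h = -0.6536, negative; keep [-0.4375, -0.375]

-0.4375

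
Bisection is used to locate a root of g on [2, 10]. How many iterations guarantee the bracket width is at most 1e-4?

Width after n steps is 8/2^n. Need 2^n ≥ 8/1e-4 = 80000.
2^16 = 65536 < 80000 ≤ 2^17 = 131072, so n = 17.

17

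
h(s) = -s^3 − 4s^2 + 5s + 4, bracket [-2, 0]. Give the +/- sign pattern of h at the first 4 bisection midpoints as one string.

-+--

h(-1) = -4 < 0, so the root lies in [-1, 0]
h(-0.5) = 0.625 > 0, so the root lies in [-1, -0.5]
h(-0.75) = -1.578125 < 0, so the root lies in [-0.75, -0.5]
h(-0.625) = -0.4434 < 0, so the root lies in [-0.625, -0.5]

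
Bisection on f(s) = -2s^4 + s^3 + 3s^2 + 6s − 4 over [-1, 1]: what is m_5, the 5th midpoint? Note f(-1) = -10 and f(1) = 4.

m = 0, f(m) = -4 (−); new bracket [0, 1]
m = 0.5, f(m) = -0.25 (−); new bracket [0.5, 1]
m = 0.75, f(m) = 1.976562 (+); new bracket [0.5, 0.75]
m = 0.625, f(m) = 0.8608 (+); new bracket [0.5, 0.625]
m = 0.5625, f(m) = 0.302 (+); new bracket [0.5, 0.5625]

0.5625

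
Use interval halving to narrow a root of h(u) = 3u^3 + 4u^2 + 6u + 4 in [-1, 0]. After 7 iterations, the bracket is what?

m = -0.5, h(m) = 1.625 (+); new bracket [-1, -0.5]
m = -0.75, h(m) = 0.484375 (+); new bracket [-1, -0.75]
m = -0.875, h(m) = -0.197266 (−); new bracket [-0.875, -0.75]
m = -0.8125, h(m) = 0.1565 (+); new bracket [-0.875, -0.8125]
m = -0.84375, h(m) = -0.0169 (−); new bracket [-0.84375, -0.8125]
m = -0.828125, h(m) = 0.0707 (+); new bracket [-0.84375, -0.828125]
m = -0.8359375, h(m) = 0.0271 (+); new bracket [-0.84375, -0.8359375]

[-0.84375, -0.8359375]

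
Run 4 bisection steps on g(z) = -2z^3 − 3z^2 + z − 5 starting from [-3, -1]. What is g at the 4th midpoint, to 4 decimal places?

-1.4805

m = -2, g(m) = -3 (−); new bracket [-3, -2]
m = -2.5, g(m) = 5 (+); new bracket [-2.5, -2]
m = -2.25, g(m) = 0.34375 (+); new bracket [-2.25, -2]
m = -2.125, g(m) = -1.4805 (−); new bracket [-2.25, -2.125]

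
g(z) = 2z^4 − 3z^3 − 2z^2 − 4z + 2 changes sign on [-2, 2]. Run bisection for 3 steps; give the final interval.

[0, 0.5]

m = 0, g(m) = 2 (+); new bracket [0, 2]
m = 1, g(m) = -5 (−); new bracket [0, 1]
m = 0.5, g(m) = -0.75 (−); new bracket [0, 0.5]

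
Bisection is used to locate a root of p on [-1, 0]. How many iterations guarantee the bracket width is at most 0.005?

8

Width after n steps is 1/2^n. Need 2^n ≥ 1/0.005 = 200.
2^7 = 128 < 200 ≤ 2^8 = 256, so n = 8.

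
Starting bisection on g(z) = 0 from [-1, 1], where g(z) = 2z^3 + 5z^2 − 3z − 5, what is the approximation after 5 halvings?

g(0) = -5 < 0, so the root lies in [-1, 0]
g(-0.5) = -2.5 < 0, so the root lies in [-1, -0.5]
g(-0.75) = -0.78125 < 0, so the root lies in [-1, -0.75]
g(-0.875) = 0.1133 > 0, so the root lies in [-0.875, -0.75]
g(-0.8125) = -0.3345 < 0, so the root lies in [-0.875, -0.8125]

-0.8125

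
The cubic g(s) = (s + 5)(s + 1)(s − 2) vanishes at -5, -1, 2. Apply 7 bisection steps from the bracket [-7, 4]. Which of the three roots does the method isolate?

midpoint -1.5: g = 6.125 > 0 → [-7, -1.5]
midpoint -4.25: g = 15.234375 > 0 → [-7, -4.25]
midpoint -5.625: g = -22.041016 < 0 → [-5.625, -4.25]
midpoint -4.9375: g = 1.7073 > 0 → [-5.625, -4.9375]
midpoint -5.28125: g = -8.7674 < 0 → [-5.28125, -4.9375]
midpoint -5.109375: g = -3.1954 < 0 → [-5.109375, -4.9375]
midpoint -5.0234375: g = -0.6623 < 0 → [-5.0234375, -4.9375]

-5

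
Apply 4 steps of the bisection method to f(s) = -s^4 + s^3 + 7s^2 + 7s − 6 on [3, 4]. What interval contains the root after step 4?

m = 3.5, f(m) = -2.9375 (−); new bracket [3, 3.5]
m = 3.25, f(m) = 13.449219 (+); new bracket [3.25, 3.5]
m = 3.375, f(m) = 6.056396 (+); new bracket [3.375, 3.5]
m = 3.4375, f(m) = 1.7688 (+); new bracket [3.4375, 3.5]

[3.4375, 3.5]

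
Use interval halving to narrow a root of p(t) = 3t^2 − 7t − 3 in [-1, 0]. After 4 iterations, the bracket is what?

[-0.375, -0.3125]

p(-0.5) = 1.25 > 0, so the root lies in [-0.5, 0]
p(-0.25) = -1.0625 < 0, so the root lies in [-0.5, -0.25]
p(-0.375) = 0.046875 > 0, so the root lies in [-0.375, -0.25]
p(-0.3125) = -0.5195 < 0, so the root lies in [-0.375, -0.3125]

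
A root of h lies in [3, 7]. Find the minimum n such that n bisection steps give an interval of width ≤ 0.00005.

Width after n steps is 4/2^n. Need 2^n ≥ 4/0.00005 = 80000.
2^16 = 65536 < 80000 ≤ 2^17 = 131072, so n = 17.

17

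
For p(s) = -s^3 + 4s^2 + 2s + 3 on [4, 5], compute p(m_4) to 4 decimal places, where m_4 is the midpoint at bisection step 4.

0.4158

p(4.5) = 1.875 > 0, so the root lies in [4.5, 5]
p(4.75) = -4.421875 < 0, so the root lies in [4.5, 4.75]
p(4.625) = -1.119141 < 0, so the root lies in [4.5, 4.625]
p(4.5625) = 0.4158 > 0, so the root lies in [4.5625, 4.625]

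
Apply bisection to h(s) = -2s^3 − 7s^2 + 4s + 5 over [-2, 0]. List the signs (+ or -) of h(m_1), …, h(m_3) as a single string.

m = -1, h(m) = -4 (−); new bracket [-1, 0]
m = -0.5, h(m) = 1.5 (+); new bracket [-1, -0.5]
m = -0.75, h(m) = -1.09375 (−); new bracket [-0.75, -0.5]

-+-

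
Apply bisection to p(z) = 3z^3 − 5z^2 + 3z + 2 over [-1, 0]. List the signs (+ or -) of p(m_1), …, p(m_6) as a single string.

m = -0.5, p(m) = -1.125 (−); new bracket [-0.5, 0]
m = -0.25, p(m) = 0.890625 (+); new bracket [-0.5, -0.25]
m = -0.375, p(m) = 0.013672 (+); new bracket [-0.5, -0.375]
m = -0.4375, p(m) = -0.5208 (−); new bracket [-0.4375, -0.375]
m = -0.40625, p(m) = -0.2451 (−); new bracket [-0.40625, -0.375]
m = -0.390625, p(m) = -0.1136 (−); new bracket [-0.390625, -0.375]

-++---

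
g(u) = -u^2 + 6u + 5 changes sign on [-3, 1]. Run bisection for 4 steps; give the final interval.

g(-1) = -2 < 0, so the root lies in [-1, 1]
g(0) = 5 > 0, so the root lies in [-1, 0]
g(-0.5) = 1.75 > 0, so the root lies in [-1, -0.5]
g(-0.75) = -0.0625 < 0, so the root lies in [-0.75, -0.5]

[-0.75, -0.5]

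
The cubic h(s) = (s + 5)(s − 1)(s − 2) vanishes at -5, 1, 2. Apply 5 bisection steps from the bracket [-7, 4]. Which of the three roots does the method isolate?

midpoint -1.5: h = 30.625 > 0 → [-7, -1.5]
midpoint -4.25: h = 24.609375 > 0 → [-7, -4.25]
midpoint -5.625: h = -31.572266 < 0 → [-5.625, -4.25]
midpoint -4.9375: h = 2.5745 > 0 → [-5.625, -4.9375]
midpoint -5.28125: h = -12.8631 < 0 → [-5.28125, -4.9375]

-5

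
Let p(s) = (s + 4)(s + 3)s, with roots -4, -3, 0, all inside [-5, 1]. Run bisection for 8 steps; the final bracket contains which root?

p(-2) = -4 < 0, so the root lies in [-2, 1]
p(-0.5) = -4.375 < 0, so the root lies in [-0.5, 1]
p(0.25) = 3.453125 > 0, so the root lies in [-0.5, 0.25]
p(-0.125) = -1.3926 < 0, so the root lies in [-0.125, 0.25]
p(0.0625) = 0.7776 > 0, so the root lies in [-0.125, 0.0625]
p(-0.03125) = -0.3682 < 0, so the root lies in [-0.03125, 0.0625]
p(0.015625) = 0.1892 > 0, so the root lies in [-0.03125, 0.015625]
p(-0.0078125) = -0.0933 < 0, so the root lies in [-0.0078125, 0.015625]

0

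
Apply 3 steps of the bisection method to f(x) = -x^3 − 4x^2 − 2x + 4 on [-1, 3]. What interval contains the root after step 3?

[0.5, 1]

midpoint 1: f = -3 < 0 → [-1, 1]
midpoint 0: f = 4 > 0 → [0, 1]
midpoint 0.5: f = 1.875 > 0 → [0.5, 1]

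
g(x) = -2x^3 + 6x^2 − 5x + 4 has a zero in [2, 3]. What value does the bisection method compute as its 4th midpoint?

2.3125

g(2.5) = -2.25 < 0, so the root lies in [2, 2.5]
g(2.25) = 0.34375 > 0, so the root lies in [2.25, 2.5]
g(2.375) = -0.824219 < 0, so the root lies in [2.25, 2.375]
g(2.3125) = -0.2095 < 0, so the root lies in [2.25, 2.3125]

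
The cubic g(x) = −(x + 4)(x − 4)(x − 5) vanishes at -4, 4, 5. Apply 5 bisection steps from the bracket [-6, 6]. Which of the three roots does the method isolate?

-4

x = 0 gives g = -80, negative; keep [-6, 0]
x = -3 gives g = -56, negative; keep [-6, -3]
x = -4.5 gives g = 40.375, positive; keep [-4.5, -3]
x = -3.75 gives g = -16.9531, negative; keep [-4.5, -3.75]
x = -4.125 gives g = 9.2676, positive; keep [-4.125, -3.75]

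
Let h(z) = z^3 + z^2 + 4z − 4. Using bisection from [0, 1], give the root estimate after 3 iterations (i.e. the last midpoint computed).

m = 0.5, h(m) = -1.625 (−); new bracket [0.5, 1]
m = 0.75, h(m) = -0.015625 (−); new bracket [0.75, 1]
m = 0.875, h(m) = 0.935547 (+); new bracket [0.75, 0.875]

0.875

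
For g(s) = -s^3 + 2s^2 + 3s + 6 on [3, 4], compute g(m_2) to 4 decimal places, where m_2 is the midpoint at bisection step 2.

g(3.5) = -1.875 < 0, so the root lies in [3, 3.5]
g(3.25) = 2.546875 > 0, so the root lies in [3.25, 3.5]

2.5469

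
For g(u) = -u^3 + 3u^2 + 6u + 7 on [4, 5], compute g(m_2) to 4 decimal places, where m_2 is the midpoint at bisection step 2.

-3.9844

midpoint 4.5: g = 3.625 > 0 → [4.5, 5]
midpoint 4.75: g = -3.984375 < 0 → [4.5, 4.75]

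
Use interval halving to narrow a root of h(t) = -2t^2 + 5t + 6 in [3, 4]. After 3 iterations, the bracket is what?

[3.375, 3.5]

h(3.5) = -1 < 0, so the root lies in [3, 3.5]
h(3.25) = 1.125 > 0, so the root lies in [3.25, 3.5]
h(3.375) = 0.09375 > 0, so the root lies in [3.375, 3.5]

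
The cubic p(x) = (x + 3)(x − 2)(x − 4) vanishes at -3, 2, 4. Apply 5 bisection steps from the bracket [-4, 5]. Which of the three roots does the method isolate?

p(0.5) = 18.375 > 0, so the root lies in [-4, 0.5]
p(-1.75) = 26.953125 > 0, so the root lies in [-4, -1.75]
p(-2.875) = 4.189453 > 0, so the root lies in [-4, -2.875]
p(-3.4375) = -17.6931 < 0, so the root lies in [-3.4375, -2.875]
p(-3.15625) = -5.7655 < 0, so the root lies in [-3.15625, -2.875]

-3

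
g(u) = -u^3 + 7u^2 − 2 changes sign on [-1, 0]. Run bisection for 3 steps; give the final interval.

[-0.625, -0.5]

u = -0.5 gives g = -0.125, negative; keep [-1, -0.5]
u = -0.75 gives g = 2.359375, positive; keep [-0.75, -0.5]
u = -0.625 gives g = 0.978516, positive; keep [-0.625, -0.5]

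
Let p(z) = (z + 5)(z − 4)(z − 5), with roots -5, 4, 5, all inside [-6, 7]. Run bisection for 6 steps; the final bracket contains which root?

-5

m = 0.5, p(m) = 86.625 (+); new bracket [-6, 0.5]
m = -2.75, p(m) = 117.703125 (+); new bracket [-6, -2.75]
m = -4.375, p(m) = 49.072266 (+); new bracket [-6, -4.375]
m = -5.1875, p(m) = -17.5496 (−); new bracket [-5.1875, -4.375]
m = -4.78125, p(m) = 18.7888 (+); new bracket [-5.1875, -4.78125]
m = -4.984375, p(m) = 1.4016 (+); new bracket [-5.1875, -4.984375]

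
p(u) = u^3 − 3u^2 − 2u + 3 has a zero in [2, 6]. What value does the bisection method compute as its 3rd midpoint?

3.5

midpoint 4: p = 11 > 0 → [2, 4]
midpoint 3: p = -3 < 0 → [3, 4]
midpoint 3.5: p = 2.125 > 0 → [3, 3.5]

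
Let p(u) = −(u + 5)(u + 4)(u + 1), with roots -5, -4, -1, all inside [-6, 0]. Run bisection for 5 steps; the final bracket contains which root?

midpoint -3: p = 4 > 0 → [-3, 0]
midpoint -1.5: p = 4.375 > 0 → [-1.5, 0]
midpoint -0.75: p = -3.453125 < 0 → [-1.5, -0.75]
midpoint -1.125: p = 1.3926 > 0 → [-1.125, -0.75]
midpoint -0.9375: p = -0.7776 < 0 → [-1.125, -0.9375]

-1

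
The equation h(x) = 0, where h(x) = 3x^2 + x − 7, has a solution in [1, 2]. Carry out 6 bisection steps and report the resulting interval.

[1.359375, 1.375]

x = 1.5 gives h = 1.25, positive; keep [1, 1.5]
x = 1.25 gives h = -1.0625, negative; keep [1.25, 1.5]
x = 1.375 gives h = 0.046875, positive; keep [1.25, 1.375]
x = 1.3125 gives h = -0.5195, negative; keep [1.3125, 1.375]
x = 1.34375 gives h = -0.2393, negative; keep [1.34375, 1.375]
x = 1.359375 gives h = -0.0969, negative; keep [1.359375, 1.375]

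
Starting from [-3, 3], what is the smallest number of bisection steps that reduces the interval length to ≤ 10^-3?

Width after n steps is 6/2^n. Need 2^n ≥ 6/10^-3 = 6000.
2^12 = 4096 < 6000 ≤ 2^13 = 8192, so n = 13.

13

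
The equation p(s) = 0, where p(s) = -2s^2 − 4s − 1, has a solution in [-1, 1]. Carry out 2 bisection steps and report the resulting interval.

[-0.5, 0]

s = 0 gives p = -1, negative; keep [-1, 0]
s = -0.5 gives p = 0.5, positive; keep [-0.5, 0]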